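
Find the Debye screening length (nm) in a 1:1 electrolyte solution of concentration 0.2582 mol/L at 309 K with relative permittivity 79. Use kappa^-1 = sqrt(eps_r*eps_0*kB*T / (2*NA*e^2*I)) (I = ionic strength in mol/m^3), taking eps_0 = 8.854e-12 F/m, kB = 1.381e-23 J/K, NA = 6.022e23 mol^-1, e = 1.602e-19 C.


Ionic strength I = 0.2582 * 1^2 * 1000 = 258.2 mol/m^3
kappa^-1 = sqrt(79 * 8.854e-12 * 1.381e-23 * 309 / (2 * 6.022e23 * (1.602e-19)^2 * 258.2))
kappa^-1 = 0.612 nm

0.612


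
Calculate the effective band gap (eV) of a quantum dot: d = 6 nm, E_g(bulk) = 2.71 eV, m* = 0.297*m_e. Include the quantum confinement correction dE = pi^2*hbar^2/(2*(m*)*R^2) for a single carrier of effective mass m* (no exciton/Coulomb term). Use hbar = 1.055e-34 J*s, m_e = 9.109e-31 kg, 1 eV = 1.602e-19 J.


Radius R = 6/2 nm = 3e-09 m
Confinement energy dE = pi^2 * hbar^2 / (2 * m_eff * m_e * R^2)
dE = pi^2 * (1.055e-34)^2 / (2 * 0.297 * 9.109e-31 * (3e-09)^2) J, divided by 1.602e-19 J/eV
dE = 0.1408 eV
Total band gap = E_g(bulk) + dE = 2.71 + 0.1408 = 2.8508 eV

2.8508


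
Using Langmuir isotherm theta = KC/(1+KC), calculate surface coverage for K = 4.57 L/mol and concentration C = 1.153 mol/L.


Langmuir isotherm: theta = K*C / (1 + K*C)
K*C = 4.57 * 1.153 = 5.26921
theta = 5.26921 / (1 + 5.26921) = 5.26921 / 6.26921
theta = 0.8405

0.8405


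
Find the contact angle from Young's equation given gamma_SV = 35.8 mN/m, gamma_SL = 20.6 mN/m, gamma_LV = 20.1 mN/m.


cos(theta) = (gamma_SV - gamma_SL) / gamma_LV
cos(theta) = (35.8 - 20.6) / 20.1
cos(theta) = 0.756219
theta = arccos(0.756219) = 40.87 degrees

40.87


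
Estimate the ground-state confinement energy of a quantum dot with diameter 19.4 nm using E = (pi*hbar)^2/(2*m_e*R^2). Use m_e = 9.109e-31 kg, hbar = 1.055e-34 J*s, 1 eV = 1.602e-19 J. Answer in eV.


Radius R = 19.4/2 = 9.7 nm = 9.7e-09 m
E = (pi * 1.055e-34)^2 / (2 * 9.109e-31 * (9.7e-09)^2)
E(J) = 6.40856e-22
E = E(J) / 1.602e-19 = 0.004 eV

0.004


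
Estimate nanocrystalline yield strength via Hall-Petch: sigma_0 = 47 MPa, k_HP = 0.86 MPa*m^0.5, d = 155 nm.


d = 155 nm = 1.55e-07 m
sqrt(d) = 0.0003937004
Hall-Petch contribution = k / sqrt(d) = 0.86 / 0.0003937004 = 2184.4 MPa
sigma = sigma_0 + k/sqrt(d) = 47 + 2184.4 = 2231.4 MPa

2231.4


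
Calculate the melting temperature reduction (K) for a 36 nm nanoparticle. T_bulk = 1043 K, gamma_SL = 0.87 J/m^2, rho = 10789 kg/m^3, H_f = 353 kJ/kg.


Radius R = 36/2 = 18 nm = 1.8e-08 m
Convert H_f = 353 kJ/kg = 353000 J/kg
dT = 2 * gamma_SL * T_bulk / (rho * H_f * R)
dT = 2 * 0.87 * 1043 / (10789 * 353000 * 1.8e-08)
dT = 26.5 K

26.5


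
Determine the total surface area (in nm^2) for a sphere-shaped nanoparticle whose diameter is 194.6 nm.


Radius r = 194.6/2 = 97.3 nm
Surface area SA = 4 * pi * r^2
SA = 4 * pi * (97.3)^2
SA = 118969.47 nm^2

118969.47


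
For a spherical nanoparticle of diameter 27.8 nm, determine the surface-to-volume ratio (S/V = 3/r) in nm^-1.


Radius r = 27.8/2 = 13.9 nm
S/V = 3 / r = 3 / 13.9
S/V = 0.2158 nm^-1

0.2158


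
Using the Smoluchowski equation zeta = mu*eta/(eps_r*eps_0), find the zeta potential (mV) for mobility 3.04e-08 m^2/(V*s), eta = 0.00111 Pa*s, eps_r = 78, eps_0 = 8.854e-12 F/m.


Smoluchowski equation: zeta = mu * eta / (eps_r * eps_0)
zeta = 3.04e-08 * 0.00111 / (78 * 8.854e-12)
zeta = 0.048861 V = 48.86 mV

48.86


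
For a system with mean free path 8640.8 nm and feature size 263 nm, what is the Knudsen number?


Knudsen number Kn = lambda / L
Kn = 8640.8 / 263
Kn = 32.8548

32.8548


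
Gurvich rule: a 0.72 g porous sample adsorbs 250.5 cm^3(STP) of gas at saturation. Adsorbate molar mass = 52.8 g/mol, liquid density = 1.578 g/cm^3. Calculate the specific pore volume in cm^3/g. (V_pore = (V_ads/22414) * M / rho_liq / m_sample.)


Moles adsorbed n = V_ads / 22414 = 250.5 / 22414 = 1.117605e-02 mol
Liquid volume V_liq = n * M / rho_liq = 1.117605e-02 * 52.8 / 1.578 = 0.37395 cm^3
Specific pore volume V_pore = V_liq / m_sample = 0.37395 / 0.72
V_pore = 0.5194 cm^3/g

0.5194


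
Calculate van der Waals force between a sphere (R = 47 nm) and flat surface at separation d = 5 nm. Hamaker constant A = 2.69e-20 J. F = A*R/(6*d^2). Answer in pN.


Convert to SI: R = 47 nm = 4.7e-08 m, d = 5 nm = 5e-09 m
F = A * R / (6 * d^2)
F = 2.69e-20 * 4.7e-08 / (6 * (5e-09)^2)
F = 8.42867e-12 N = 8.429 pN

8.429


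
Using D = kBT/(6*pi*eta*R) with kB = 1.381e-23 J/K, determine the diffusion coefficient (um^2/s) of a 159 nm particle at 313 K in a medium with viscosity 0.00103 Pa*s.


Radius R = 159/2 = 79.5 nm = 7.95e-08 m
D = kB*T / (6*pi*eta*R)
D = 1.381e-23 * 313 / (6 * pi * 0.00103 * 7.95e-08)
D = 2.80048e-12 m^2/s = 2.8 um^2/s

2.8


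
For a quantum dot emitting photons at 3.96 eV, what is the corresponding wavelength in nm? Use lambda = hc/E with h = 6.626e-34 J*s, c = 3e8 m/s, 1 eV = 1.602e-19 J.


Convert energy: E = 3.96 eV = 3.96 * 1.602e-19 = 6.34392e-19 J
lambda = h*c / E = 6.626e-34 * 3e8 / 6.34392e-19
lambda = 3.13339e-07 m = 313.3 nm

313.3


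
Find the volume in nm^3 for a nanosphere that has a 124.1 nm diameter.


Radius r = 124.1/2 = 62.05 nm
Volume V = (4/3) * pi * r^3
V = (4/3) * pi * (62.05)^3
V = 1000723.2 nm^3

1000723.2


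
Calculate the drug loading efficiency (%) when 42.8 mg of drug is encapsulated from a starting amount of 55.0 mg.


Drug loading efficiency = (drug loaded / drug initial) * 100
DLE = 42.8 / 55.0 * 100
DLE = 0.7782 * 100
DLE = 77.82%

77.82


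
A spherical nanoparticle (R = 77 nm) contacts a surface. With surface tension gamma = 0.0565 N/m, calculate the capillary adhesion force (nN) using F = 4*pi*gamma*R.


Convert radius: R = 77 nm = 7.7e-08 m
F = 4 * pi * gamma * R
F = 4 * pi * 0.0565 * 7.7e-08
F = 5.467e-08 N = 54.67 nN

54.67


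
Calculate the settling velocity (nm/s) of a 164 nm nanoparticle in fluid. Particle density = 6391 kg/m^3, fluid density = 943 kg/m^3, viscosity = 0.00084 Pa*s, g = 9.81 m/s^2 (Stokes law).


Radius R = 164/2 nm = 8.2e-08 m
Density difference = 6391 - 943 = 5448 kg/m^3
v = 2 * R^2 * (rho_p - rho_f) * g / (9 * eta)
v = 2 * (8.2e-08)^2 * 5448 * 9.81 / (9 * 0.00084)
v = 9.50697e-08 m/s = 95.0697 nm/s

95.0697


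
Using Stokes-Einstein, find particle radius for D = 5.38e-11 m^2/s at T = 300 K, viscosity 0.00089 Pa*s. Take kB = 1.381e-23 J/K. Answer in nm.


Stokes-Einstein: R = kB*T / (6*pi*eta*D)
R = 1.381e-23 * 300 / (6 * pi * 0.00089 * 5.38e-11)
R = 4.5903e-09 m = 4.59 nm

4.59


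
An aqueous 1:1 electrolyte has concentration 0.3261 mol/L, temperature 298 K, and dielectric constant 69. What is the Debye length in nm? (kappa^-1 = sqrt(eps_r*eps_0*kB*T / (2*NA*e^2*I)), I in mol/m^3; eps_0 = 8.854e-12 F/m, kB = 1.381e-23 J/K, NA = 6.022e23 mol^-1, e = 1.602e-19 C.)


Ionic strength I = 0.3261 * 1^2 * 1000 = 326.1 mol/m^3
kappa^-1 = sqrt(69 * 8.854e-12 * 1.381e-23 * 298 / (2 * 6.022e23 * (1.602e-19)^2 * 326.1))
kappa^-1 = 0.499 nm

0.499


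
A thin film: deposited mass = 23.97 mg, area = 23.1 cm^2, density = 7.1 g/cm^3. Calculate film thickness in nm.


Convert: m = 23.97 mg = 2.3970e-05 kg, A = 23.1 cm^2 = 2.3100e-03 m^2, rho = 7.1 g/cm^3 = 7100 kg/m^3
t = m / (A * rho)
t = 2.3970e-05 / (2.3100e-03 * 7100)
t = 1.4615e-06 m = 1461.5 nm

1461.5


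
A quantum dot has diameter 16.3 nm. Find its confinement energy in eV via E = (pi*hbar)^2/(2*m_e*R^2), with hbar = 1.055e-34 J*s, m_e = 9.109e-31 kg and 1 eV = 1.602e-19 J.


Radius R = 16.3/2 = 8.15 nm = 8.15e-09 m
E = (pi * 1.055e-34)^2 / (2 * 9.109e-31 * (8.15e-09)^2)
E(J) = 9.07797e-22
E = E(J) / 1.602e-19 = 0.0057 eV

0.0057


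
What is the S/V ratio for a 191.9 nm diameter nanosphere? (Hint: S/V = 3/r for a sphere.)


Radius r = 191.9/2 = 95.95 nm
S/V = 3 / r = 3 / 95.95
S/V = 0.0313 nm^-1

0.0313


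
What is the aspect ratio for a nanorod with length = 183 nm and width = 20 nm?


Aspect ratio AR = length / diameter
AR = 183 / 20
AR = 9.15

9.15


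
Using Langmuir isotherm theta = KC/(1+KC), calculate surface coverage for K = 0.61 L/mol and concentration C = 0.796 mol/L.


Langmuir isotherm: theta = K*C / (1 + K*C)
K*C = 0.61 * 0.796 = 0.48556
theta = 0.48556 / (1 + 0.48556) = 0.48556 / 1.48556
theta = 0.3269

0.3269


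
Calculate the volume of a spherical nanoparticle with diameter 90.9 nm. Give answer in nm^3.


Radius r = 90.9/2 = 45.45 nm
Volume V = (4/3) * pi * r^3
V = (4/3) * pi * (45.45)^3
V = 393269.51 nm^3

393269.51


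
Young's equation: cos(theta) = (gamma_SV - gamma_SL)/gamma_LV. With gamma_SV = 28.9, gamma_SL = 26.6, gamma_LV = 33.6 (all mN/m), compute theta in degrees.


cos(theta) = (gamma_SV - gamma_SL) / gamma_LV
cos(theta) = (28.9 - 26.6) / 33.6
cos(theta) = 0.068452
theta = arccos(0.068452) = 86.07 degrees

86.07


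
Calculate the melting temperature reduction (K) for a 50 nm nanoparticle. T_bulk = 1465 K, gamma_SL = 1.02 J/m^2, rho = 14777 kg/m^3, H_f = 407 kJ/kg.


Radius R = 50/2 = 25 nm = 2.5e-08 m
Convert H_f = 407 kJ/kg = 407000 J/kg
dT = 2 * gamma_SL * T_bulk / (rho * H_f * R)
dT = 2 * 1.02 * 1465 / (14777 * 407000 * 2.5e-08)
dT = 19.9 K

19.9


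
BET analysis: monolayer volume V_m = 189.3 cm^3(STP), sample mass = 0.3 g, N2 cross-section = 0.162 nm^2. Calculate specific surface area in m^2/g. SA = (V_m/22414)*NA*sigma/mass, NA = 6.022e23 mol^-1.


Number of moles in monolayer = V_m / 22414 = 189.3 / 22414 = 0.00844561
Number of molecules = moles * NA = 0.00844561 * 6.022e23
SA = molecules * sigma / mass
SA = (189.3 / 22414) * 6.022e23 * 0.162e-18 / 0.3
SA = 2746.4 m^2/g

2746.4


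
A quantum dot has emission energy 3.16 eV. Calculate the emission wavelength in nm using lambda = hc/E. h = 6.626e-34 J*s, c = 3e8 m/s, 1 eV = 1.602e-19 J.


Convert energy: E = 3.16 eV = 3.16 * 1.602e-19 = 5.06232e-19 J
lambda = h*c / E = 6.626e-34 * 3e8 / 5.06232e-19
lambda = 3.92666e-07 m = 392.7 nm

392.7


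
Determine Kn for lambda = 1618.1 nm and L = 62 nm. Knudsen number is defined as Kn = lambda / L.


Knudsen number Kn = lambda / L
Kn = 1618.1 / 62
Kn = 26.0984

26.0984


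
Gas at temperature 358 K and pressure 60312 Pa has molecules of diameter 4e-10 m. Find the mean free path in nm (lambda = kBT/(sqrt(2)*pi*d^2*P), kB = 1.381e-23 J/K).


Mean free path: lambda = kB*T / (sqrt(2) * pi * d^2 * P)
lambda = 1.381e-23 * 358 / (sqrt(2) * pi * (4e-10)^2 * 60312)
lambda = 1.15316e-07 m
lambda = 115.32 nm

115.32


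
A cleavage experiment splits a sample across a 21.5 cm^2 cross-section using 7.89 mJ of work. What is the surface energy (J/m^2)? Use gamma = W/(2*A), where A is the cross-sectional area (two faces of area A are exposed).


Convert: A = 21.5 cm^2 = 0.00215 m^2, W = 7.89 mJ = 0.00789 J
Cleaving exposes two faces of area A, so total new surface = 2*A and gamma = W / (2*A)
gamma = 0.00789 / (2 * 0.00215)
gamma = 1.835 J/m^2

1.835


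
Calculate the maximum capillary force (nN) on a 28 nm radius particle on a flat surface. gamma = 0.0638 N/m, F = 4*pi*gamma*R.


Convert radius: R = 28 nm = 2.8e-08 m
F = 4 * pi * gamma * R
F = 4 * pi * 0.0638 * 2.8e-08
F = 2.24486e-08 N = 22.4486 nN

22.4486


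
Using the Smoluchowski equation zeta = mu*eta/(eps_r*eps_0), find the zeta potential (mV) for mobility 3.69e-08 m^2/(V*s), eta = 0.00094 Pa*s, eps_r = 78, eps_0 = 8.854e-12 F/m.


Smoluchowski equation: zeta = mu * eta / (eps_r * eps_0)
zeta = 3.69e-08 * 0.00094 / (78 * 8.854e-12)
zeta = 0.050225 V = 50.23 mV

50.23


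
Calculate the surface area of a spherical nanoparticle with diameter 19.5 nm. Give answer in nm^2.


Radius r = 19.5/2 = 9.75 nm
Surface area SA = 4 * pi * r^2
SA = 4 * pi * (9.75)^2
SA = 1194.59 nm^2

1194.59


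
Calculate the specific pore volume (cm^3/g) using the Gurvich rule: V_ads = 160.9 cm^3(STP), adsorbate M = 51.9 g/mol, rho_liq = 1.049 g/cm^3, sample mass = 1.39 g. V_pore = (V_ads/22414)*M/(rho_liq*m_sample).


Moles adsorbed n = V_ads / 22414 = 160.9 / 22414 = 7.178549e-03 mol
Liquid volume V_liq = n * M / rho_liq = 7.178549e-03 * 51.9 / 1.049 = 0.35516 cm^3
Specific pore volume V_pore = V_liq / m_sample = 0.35516 / 1.39
V_pore = 0.2555 cm^3/g

0.2555


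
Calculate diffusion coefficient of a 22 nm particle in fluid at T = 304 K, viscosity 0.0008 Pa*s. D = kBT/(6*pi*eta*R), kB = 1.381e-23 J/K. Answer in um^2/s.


Radius R = 22/2 = 11 nm = 1.1e-08 m
D = kB*T / (6*pi*eta*R)
D = 1.381e-23 * 304 / (6 * pi * 0.0008 * 1.1e-08)
D = 2.53095e-11 m^2/s = 25.309 um^2/s

25.309


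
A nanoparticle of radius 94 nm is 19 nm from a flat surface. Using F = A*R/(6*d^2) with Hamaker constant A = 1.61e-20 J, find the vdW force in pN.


Convert to SI: R = 94 nm = 9.4e-08 m, d = 19 nm = 1.9e-08 m
F = A * R / (6 * d^2)
F = 1.61e-20 * 9.4e-08 / (6 * (1.9e-08)^2)
F = 6.98707e-13 N = 0.699 pN

0.699


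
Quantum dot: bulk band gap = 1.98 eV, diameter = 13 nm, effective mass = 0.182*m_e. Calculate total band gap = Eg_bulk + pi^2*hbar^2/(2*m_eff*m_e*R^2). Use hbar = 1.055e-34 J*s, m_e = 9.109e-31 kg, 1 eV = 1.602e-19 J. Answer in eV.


Radius R = 13/2 nm = 6.5e-09 m
Confinement energy dE = pi^2 * hbar^2 / (2 * m_eff * m_e * R^2)
dE = pi^2 * (1.055e-34)^2 / (2 * 0.182 * 9.109e-31 * (6.5e-09)^2) J, divided by 1.602e-19 J/eV
dE = 0.0489 eV
Total band gap = E_g(bulk) + dE = 1.98 + 0.0489 = 2.0289 eV

2.0289


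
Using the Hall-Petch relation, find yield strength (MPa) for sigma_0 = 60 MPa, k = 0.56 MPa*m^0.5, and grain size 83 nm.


d = 83 nm = 8.3e-08 m
sqrt(d) = 0.0002880972
Hall-Petch contribution = k / sqrt(d) = 0.56 / 0.0002880972 = 1943.8 MPa
sigma = sigma_0 + k/sqrt(d) = 60 + 1943.8 = 2003.8 MPa

2003.8


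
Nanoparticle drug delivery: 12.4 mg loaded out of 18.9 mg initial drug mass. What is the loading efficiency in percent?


Drug loading efficiency = (drug loaded / drug initial) * 100
DLE = 12.4 / 18.9 * 100
DLE = 0.6561 * 100
DLE = 65.61%

65.61


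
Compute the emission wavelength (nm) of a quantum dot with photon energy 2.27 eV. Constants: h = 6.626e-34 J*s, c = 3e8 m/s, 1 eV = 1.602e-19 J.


Convert energy: E = 2.27 eV = 2.27 * 1.602e-19 = 3.63654e-19 J
lambda = h*c / E = 6.626e-34 * 3e8 / 3.63654e-19
lambda = 5.46618e-07 m = 546.6 nm

546.6


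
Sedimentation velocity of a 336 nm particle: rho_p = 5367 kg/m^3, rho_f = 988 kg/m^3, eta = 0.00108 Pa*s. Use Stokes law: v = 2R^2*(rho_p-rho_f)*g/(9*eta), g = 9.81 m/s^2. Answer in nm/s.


Radius R = 336/2 nm = 1.68e-07 m
Density difference = 5367 - 988 = 4379 kg/m^3
v = 2 * R^2 * (rho_p - rho_f) * g / (9 * eta)
v = 2 * (1.68e-07)^2 * 4379 * 9.81 / (9 * 0.00108)
v = 2.49475e-07 m/s = 249.4745 nm/s

249.4745


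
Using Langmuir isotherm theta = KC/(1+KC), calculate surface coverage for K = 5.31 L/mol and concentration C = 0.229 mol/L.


Langmuir isotherm: theta = K*C / (1 + K*C)
K*C = 5.31 * 0.229 = 1.21599
theta = 1.21599 / (1 + 1.21599) = 1.21599 / 2.21599
theta = 0.5487

0.5487


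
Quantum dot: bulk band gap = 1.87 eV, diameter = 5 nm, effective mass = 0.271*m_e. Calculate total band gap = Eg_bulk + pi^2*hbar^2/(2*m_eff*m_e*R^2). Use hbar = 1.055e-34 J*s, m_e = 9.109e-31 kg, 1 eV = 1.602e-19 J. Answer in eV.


Radius R = 5/2 nm = 2.5e-09 m
Confinement energy dE = pi^2 * hbar^2 / (2 * m_eff * m_e * R^2)
dE = pi^2 * (1.055e-34)^2 / (2 * 0.271 * 9.109e-31 * (2.5e-09)^2) J, divided by 1.602e-19 J/eV
dE = 0.2222 eV
Total band gap = E_g(bulk) + dE = 1.87 + 0.2222 = 2.0922 eV

2.0922


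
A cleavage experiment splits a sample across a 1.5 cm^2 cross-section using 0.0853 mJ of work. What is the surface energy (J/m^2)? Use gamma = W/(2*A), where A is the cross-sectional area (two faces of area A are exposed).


Convert: A = 1.5 cm^2 = 0.00015 m^2, W = 0.0853 mJ = 8.53e-05 J
Cleaving exposes two faces of area A, so total new surface = 2*A and gamma = W / (2*A)
gamma = 8.53e-05 / (2 * 0.00015)
gamma = 0.284 J/m^2

0.284


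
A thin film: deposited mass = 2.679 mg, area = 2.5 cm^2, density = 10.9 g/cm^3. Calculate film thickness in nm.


Convert: m = 2.679 mg = 2.6790e-06 kg, A = 2.5 cm^2 = 2.5000e-04 m^2, rho = 10.9 g/cm^3 = 10900 kg/m^3
t = m / (A * rho)
t = 2.6790e-06 / (2.5000e-04 * 10900)
t = 9.8312e-07 m = 983.1 nm

983.1


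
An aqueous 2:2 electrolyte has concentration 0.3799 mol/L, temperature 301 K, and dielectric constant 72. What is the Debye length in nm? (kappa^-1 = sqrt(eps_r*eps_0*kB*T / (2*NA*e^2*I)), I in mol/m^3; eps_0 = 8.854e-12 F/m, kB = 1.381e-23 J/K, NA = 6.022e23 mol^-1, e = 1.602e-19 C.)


Ionic strength I = 0.3799 * 2^2 * 1000 = 1519.6 mol/m^3
kappa^-1 = sqrt(72 * 8.854e-12 * 1.381e-23 * 301 / (2 * 6.022e23 * (1.602e-19)^2 * 1519.6))
kappa^-1 = 0.238 nm

0.238


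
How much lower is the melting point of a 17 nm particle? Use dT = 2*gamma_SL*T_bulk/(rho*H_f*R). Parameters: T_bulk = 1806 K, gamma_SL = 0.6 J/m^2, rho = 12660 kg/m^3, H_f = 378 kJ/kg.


Radius R = 17/2 = 8.5 nm = 8.5e-09 m
Convert H_f = 378 kJ/kg = 378000 J/kg
dT = 2 * gamma_SL * T_bulk / (rho * H_f * R)
dT = 2 * 0.6 * 1806 / (12660 * 378000 * 8.5e-09)
dT = 53.3 K

53.3


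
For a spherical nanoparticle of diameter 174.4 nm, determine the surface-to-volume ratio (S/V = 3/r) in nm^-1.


Radius r = 174.4/2 = 87.2 nm
S/V = 3 / r = 3 / 87.2
S/V = 0.0344 nm^-1

0.0344


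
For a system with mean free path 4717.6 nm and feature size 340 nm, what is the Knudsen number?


Knudsen number Kn = lambda / L
Kn = 4717.6 / 340
Kn = 13.8753

13.8753


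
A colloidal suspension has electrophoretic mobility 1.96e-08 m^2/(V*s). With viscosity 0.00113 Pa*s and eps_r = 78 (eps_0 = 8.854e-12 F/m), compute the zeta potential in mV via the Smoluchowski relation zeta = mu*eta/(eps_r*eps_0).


Smoluchowski equation: zeta = mu * eta / (eps_r * eps_0)
zeta = 1.96e-08 * 0.00113 / (78 * 8.854e-12)
zeta = 0.03207 V = 32.07 mV

32.07


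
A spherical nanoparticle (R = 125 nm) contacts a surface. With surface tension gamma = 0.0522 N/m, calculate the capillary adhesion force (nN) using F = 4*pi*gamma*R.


Convert radius: R = 125 nm = 1.25e-07 m
F = 4 * pi * gamma * R
F = 4 * pi * 0.0522 * 1.25e-07
F = 8.19956e-08 N = 81.9956 nN

81.9956


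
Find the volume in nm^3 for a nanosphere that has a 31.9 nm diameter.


Radius r = 31.9/2 = 15.95 nm
Volume V = (4/3) * pi * r^3
V = (4/3) * pi * (15.95)^3
V = 16996.94 nm^3

16996.94


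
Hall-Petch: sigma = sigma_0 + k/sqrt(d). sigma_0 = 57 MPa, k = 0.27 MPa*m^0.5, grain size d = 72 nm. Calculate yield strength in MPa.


d = 72 nm = 7.2e-08 m
sqrt(d) = 0.0002683282
Hall-Petch contribution = k / sqrt(d) = 0.27 / 0.0002683282 = 1006.2 MPa
sigma = sigma_0 + k/sqrt(d) = 57 + 1006.2 = 1063.2 MPa

1063.2


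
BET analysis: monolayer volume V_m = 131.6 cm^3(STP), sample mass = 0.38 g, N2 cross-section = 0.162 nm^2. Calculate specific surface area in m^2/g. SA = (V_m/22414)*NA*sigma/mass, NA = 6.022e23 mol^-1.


Number of moles in monolayer = V_m / 22414 = 131.6 / 22414 = 0.00587133
Number of molecules = moles * NA = 0.00587133 * 6.022e23
SA = molecules * sigma / mass
SA = (131.6 / 22414) * 6.022e23 * 0.162e-18 / 0.38
SA = 1507.3 m^2/g

1507.3


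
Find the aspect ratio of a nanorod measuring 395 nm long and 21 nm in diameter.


Aspect ratio AR = length / diameter
AR = 395 / 21
AR = 18.81

18.81


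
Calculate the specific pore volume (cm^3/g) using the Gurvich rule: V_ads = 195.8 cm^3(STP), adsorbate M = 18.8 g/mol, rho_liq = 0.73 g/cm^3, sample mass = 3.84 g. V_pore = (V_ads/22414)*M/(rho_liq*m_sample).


Moles adsorbed n = V_ads / 22414 = 195.8 / 22414 = 8.735612e-03 mol
Liquid volume V_liq = n * M / rho_liq = 8.735612e-03 * 18.8 / 0.73 = 0.22497 cm^3
Specific pore volume V_pore = V_liq / m_sample = 0.22497 / 3.84
V_pore = 0.0586 cm^3/g

0.0586


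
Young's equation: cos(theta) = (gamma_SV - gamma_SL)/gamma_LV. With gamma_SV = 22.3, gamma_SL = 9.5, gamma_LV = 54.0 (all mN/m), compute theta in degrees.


cos(theta) = (gamma_SV - gamma_SL) / gamma_LV
cos(theta) = (22.3 - 9.5) / 54.0
cos(theta) = 0.237037
theta = arccos(0.237037) = 76.29 degrees

76.29


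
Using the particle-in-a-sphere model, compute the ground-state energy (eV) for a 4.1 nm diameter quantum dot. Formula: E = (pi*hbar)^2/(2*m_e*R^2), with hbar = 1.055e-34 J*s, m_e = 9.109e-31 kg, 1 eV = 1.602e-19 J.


Radius R = 4.1/2 = 2.05 nm = 2.05e-09 m
E = (pi * 1.055e-34)^2 / (2 * 9.109e-31 * (2.05e-09)^2)
E(J) = 1.43482e-20
E = E(J) / 1.602e-19 = 0.0896 eV

0.0896


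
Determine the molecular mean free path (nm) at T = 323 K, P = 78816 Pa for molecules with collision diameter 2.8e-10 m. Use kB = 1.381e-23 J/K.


Mean free path: lambda = kB*T / (sqrt(2) * pi * d^2 * P)
lambda = 1.381e-23 * 323 / (sqrt(2) * pi * (2.8e-10)^2 * 78816)
lambda = 1.6248e-07 m
lambda = 162.48 nm

162.48


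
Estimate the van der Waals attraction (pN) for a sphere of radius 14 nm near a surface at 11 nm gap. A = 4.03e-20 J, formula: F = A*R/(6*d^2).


Convert to SI: R = 14 nm = 1.4e-08 m, d = 11 nm = 1.1e-08 m
F = A * R / (6 * d^2)
F = 4.03e-20 * 1.4e-08 / (6 * (1.1e-08)^2)
F = 7.77135e-13 N = 0.777 pN

0.777


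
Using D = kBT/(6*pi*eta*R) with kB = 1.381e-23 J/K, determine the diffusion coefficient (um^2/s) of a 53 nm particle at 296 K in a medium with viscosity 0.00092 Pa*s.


Radius R = 53/2 = 26.5 nm = 2.65e-08 m
D = kB*T / (6*pi*eta*R)
D = 1.381e-23 * 296 / (6 * pi * 0.00092 * 2.65e-08)
D = 8.89509e-12 m^2/s = 8.895 um^2/s

8.895


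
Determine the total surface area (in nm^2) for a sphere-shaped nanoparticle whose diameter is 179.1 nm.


Radius r = 179.1/2 = 89.55 nm
Surface area SA = 4 * pi * r^2
SA = 4 * pi * (89.55)^2
SA = 100772.27 nm^2

100772.27


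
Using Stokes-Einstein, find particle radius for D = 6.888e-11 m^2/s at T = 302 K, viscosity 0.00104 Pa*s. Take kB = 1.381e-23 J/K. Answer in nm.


Stokes-Einstein: R = kB*T / (6*pi*eta*D)
R = 1.381e-23 * 302 / (6 * pi * 0.00104 * 6.888e-11)
R = 3.08868e-09 m = 3.09 nm

3.09


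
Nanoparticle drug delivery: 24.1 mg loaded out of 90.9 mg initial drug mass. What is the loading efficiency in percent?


Drug loading efficiency = (drug loaded / drug initial) * 100
DLE = 24.1 / 90.9 * 100
DLE = 0.2651 * 100
DLE = 26.51%

26.51


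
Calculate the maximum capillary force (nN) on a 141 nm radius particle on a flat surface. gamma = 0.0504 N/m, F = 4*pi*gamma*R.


Convert radius: R = 141 nm = 1.41e-07 m
F = 4 * pi * gamma * R
F = 4 * pi * 0.0504 * 1.41e-07
F = 8.93017e-08 N = 89.3017 nN

89.3017


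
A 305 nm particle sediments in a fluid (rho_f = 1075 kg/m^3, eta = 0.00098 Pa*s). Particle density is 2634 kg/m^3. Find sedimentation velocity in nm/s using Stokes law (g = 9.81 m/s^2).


Radius R = 305/2 nm = 1.525e-07 m
Density difference = 2634 - 1075 = 1559 kg/m^3
v = 2 * R^2 * (rho_p - rho_f) * g / (9 * eta)
v = 2 * (1.525e-07)^2 * 1559 * 9.81 / (9 * 0.00098)
v = 8.06522e-08 m/s = 80.6522 nm/s

80.6522


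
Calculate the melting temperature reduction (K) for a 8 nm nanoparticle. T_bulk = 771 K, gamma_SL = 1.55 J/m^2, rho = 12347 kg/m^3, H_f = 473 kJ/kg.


Radius R = 8/2 = 4 nm = 4e-09 m
Convert H_f = 473 kJ/kg = 473000 J/kg
dT = 2 * gamma_SL * T_bulk / (rho * H_f * R)
dT = 2 * 1.55 * 771 / (12347 * 473000 * 4e-09)
dT = 102.3 K

102.3


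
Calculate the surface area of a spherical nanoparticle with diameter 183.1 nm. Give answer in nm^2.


Radius r = 183.1/2 = 91.55 nm
Surface area SA = 4 * pi * r^2
SA = 4 * pi * (91.55)^2
SA = 105323.81 nm^2

105323.81


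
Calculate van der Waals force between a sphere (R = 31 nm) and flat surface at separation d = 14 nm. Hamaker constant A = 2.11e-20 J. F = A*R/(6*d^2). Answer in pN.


Convert to SI: R = 31 nm = 3.1e-08 m, d = 14 nm = 1.4e-08 m
F = A * R / (6 * d^2)
F = 2.11e-20 * 3.1e-08 / (6 * (1.4e-08)^2)
F = 5.56207e-13 N = 0.556 pN

0.556


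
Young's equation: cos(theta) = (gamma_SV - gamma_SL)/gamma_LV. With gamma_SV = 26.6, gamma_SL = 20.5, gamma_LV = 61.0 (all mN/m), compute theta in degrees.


cos(theta) = (gamma_SV - gamma_SL) / gamma_LV
cos(theta) = (26.6 - 20.5) / 61.0
cos(theta) = 0.1
theta = arccos(0.1) = 84.26 degrees

84.26


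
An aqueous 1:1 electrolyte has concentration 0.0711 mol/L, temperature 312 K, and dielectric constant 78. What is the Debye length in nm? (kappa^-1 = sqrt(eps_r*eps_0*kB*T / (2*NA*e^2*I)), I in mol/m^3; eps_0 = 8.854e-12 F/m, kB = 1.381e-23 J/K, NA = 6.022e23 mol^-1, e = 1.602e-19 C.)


Ionic strength I = 0.0711 * 1^2 * 1000 = 71.1 mol/m^3
kappa^-1 = sqrt(78 * 8.854e-12 * 1.381e-23 * 312 / (2 * 6.022e23 * (1.602e-19)^2 * 71.1))
kappa^-1 = 1.164 nm

1.164


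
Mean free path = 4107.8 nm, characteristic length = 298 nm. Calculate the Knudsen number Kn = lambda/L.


Knudsen number Kn = lambda / L
Kn = 4107.8 / 298
Kn = 13.7846

13.7846


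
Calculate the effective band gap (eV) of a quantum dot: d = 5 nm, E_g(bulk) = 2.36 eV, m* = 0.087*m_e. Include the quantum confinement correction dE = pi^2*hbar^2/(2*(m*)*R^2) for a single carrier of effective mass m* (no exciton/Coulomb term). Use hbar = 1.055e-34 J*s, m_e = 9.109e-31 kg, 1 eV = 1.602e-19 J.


Radius R = 5/2 nm = 2.5e-09 m
Confinement energy dE = pi^2 * hbar^2 / (2 * m_eff * m_e * R^2)
dE = pi^2 * (1.055e-34)^2 / (2 * 0.087 * 9.109e-31 * (2.5e-09)^2) J, divided by 1.602e-19 J/eV
dE = 0.6922 eV
Total band gap = E_g(bulk) + dE = 2.36 + 0.6922 = 3.0522 eV

3.0522


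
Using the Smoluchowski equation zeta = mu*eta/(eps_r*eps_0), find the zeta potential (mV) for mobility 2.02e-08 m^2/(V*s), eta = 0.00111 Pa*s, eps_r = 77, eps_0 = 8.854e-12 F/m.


Smoluchowski equation: zeta = mu * eta / (eps_r * eps_0)
zeta = 2.02e-08 * 0.00111 / (77 * 8.854e-12)
zeta = 0.032889 V = 32.89 mV

32.89


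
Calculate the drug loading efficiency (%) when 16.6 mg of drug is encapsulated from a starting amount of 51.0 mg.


Drug loading efficiency = (drug loaded / drug initial) * 100
DLE = 16.6 / 51.0 * 100
DLE = 0.3255 * 100
DLE = 32.55%

32.55


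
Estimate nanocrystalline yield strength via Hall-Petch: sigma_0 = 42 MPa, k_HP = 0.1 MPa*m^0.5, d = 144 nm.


d = 144 nm = 1.44e-07 m
sqrt(d) = 0.0003794733
Hall-Petch contribution = k / sqrt(d) = 0.1 / 0.0003794733 = 263.5 MPa
sigma = sigma_0 + k/sqrt(d) = 42 + 263.5 = 305.5 MPa

305.5


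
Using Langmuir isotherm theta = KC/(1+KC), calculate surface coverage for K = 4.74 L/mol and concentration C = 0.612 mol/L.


Langmuir isotherm: theta = K*C / (1 + K*C)
K*C = 4.74 * 0.612 = 2.90088
theta = 2.90088 / (1 + 2.90088) = 2.90088 / 3.90088
theta = 0.7436

0.7436


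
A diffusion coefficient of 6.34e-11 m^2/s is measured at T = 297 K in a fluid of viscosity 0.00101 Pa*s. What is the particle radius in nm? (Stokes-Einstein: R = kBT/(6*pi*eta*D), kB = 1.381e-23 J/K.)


Stokes-Einstein: R = kB*T / (6*pi*eta*D)
R = 1.381e-23 * 297 / (6 * pi * 0.00101 * 6.34e-11)
R = 3.39812e-09 m = 3.4 nm

3.4


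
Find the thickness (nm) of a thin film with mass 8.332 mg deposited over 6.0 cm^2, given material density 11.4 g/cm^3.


Convert: m = 8.332 mg = 8.3320e-06 kg, A = 6.0 cm^2 = 6.0000e-04 m^2, rho = 11.4 g/cm^3 = 11400 kg/m^3
t = m / (A * rho)
t = 8.3320e-06 / (6.0000e-04 * 11400)
t = 1.2181e-06 m = 1218.1 nm

1218.1


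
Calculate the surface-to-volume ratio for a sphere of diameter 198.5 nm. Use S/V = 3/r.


Radius r = 198.5/2 = 99.25 nm
S/V = 3 / r = 3 / 99.25
S/V = 0.0302 nm^-1

0.0302


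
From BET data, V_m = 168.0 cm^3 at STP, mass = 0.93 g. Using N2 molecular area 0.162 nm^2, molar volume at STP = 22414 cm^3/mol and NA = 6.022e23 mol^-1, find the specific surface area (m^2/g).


Number of moles in monolayer = V_m / 22414 = 168.0 / 22414 = 0.00749532
Number of molecules = moles * NA = 0.00749532 * 6.022e23
SA = molecules * sigma / mass
SA = (168.0 / 22414) * 6.022e23 * 0.162e-18 / 0.93
SA = 786.3 m^2/g

786.3


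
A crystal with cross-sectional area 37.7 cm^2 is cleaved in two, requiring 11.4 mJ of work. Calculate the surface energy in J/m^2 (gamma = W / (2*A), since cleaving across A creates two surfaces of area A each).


Convert: A = 37.7 cm^2 = 0.00377 m^2, W = 11.4 mJ = 0.0114 J
Cleaving exposes two faces of area A, so total new surface = 2*A and gamma = W / (2*A)
gamma = 0.0114 / (2 * 0.00377)
gamma = 1.512 J/m^2

1.512


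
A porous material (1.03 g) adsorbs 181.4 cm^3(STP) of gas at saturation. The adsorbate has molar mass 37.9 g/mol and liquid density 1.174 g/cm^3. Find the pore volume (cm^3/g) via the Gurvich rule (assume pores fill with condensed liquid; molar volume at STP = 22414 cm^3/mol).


Moles adsorbed n = V_ads / 22414 = 181.4 / 22414 = 8.093156e-03 mol
Liquid volume V_liq = n * M / rho_liq = 8.093156e-03 * 37.9 / 1.174 = 0.26127 cm^3
Specific pore volume V_pore = V_liq / m_sample = 0.26127 / 1.03
V_pore = 0.2537 cm^3/g

0.2537


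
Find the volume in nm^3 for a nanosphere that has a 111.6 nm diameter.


Radius r = 111.6/2 = 55.8 nm
Volume V = (4/3) * pi * r^3
V = (4/3) * pi * (55.8)^3
V = 727765.07 nm^3

727765.07


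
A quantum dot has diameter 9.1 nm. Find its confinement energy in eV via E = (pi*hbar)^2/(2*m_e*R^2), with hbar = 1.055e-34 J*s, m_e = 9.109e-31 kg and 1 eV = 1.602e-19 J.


Radius R = 9.1/2 = 4.55 nm = 4.55e-09 m
E = (pi * 1.055e-34)^2 / (2 * 9.109e-31 * (4.55e-09)^2)
E(J) = 2.9126e-21
E = E(J) / 1.602e-19 = 0.0182 eV

0.0182


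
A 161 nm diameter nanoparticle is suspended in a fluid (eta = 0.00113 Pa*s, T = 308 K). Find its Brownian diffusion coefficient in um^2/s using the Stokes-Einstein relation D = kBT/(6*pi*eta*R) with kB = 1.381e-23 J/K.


Radius R = 161/2 = 80.5 nm = 8.05e-08 m
D = kB*T / (6*pi*eta*R)
D = 1.381e-23 * 308 / (6 * pi * 0.00113 * 8.05e-08)
D = 2.48067e-12 m^2/s = 2.481 um^2/s

2.481


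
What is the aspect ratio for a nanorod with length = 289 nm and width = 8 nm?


Aspect ratio AR = length / diameter
AR = 289 / 8
AR = 36.12

36.12


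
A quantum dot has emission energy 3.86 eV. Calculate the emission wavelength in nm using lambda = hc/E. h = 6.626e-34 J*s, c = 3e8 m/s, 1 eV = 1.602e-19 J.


Convert energy: E = 3.86 eV = 3.86 * 1.602e-19 = 6.18372e-19 J
lambda = h*c / E = 6.626e-34 * 3e8 / 6.18372e-19
lambda = 3.21457e-07 m = 321.5 nm

321.5


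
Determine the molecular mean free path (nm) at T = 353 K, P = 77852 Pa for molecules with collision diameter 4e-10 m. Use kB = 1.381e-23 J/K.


Mean free path: lambda = kB*T / (sqrt(2) * pi * d^2 * P)
lambda = 1.381e-23 * 353 / (sqrt(2) * pi * (4e-10)^2 * 77852)
lambda = 8.80874e-08 m
lambda = 88.09 nm

88.09


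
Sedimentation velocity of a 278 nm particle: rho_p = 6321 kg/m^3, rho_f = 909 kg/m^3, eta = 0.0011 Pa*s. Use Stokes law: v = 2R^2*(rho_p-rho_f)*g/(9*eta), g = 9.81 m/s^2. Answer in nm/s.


Radius R = 278/2 nm = 1.39e-07 m
Density difference = 6321 - 909 = 5412 kg/m^3
v = 2 * R^2 * (rho_p - rho_f) * g / (9 * eta)
v = 2 * (1.39e-07)^2 * 5412 * 9.81 / (9 * 0.0011)
v = 2.07229e-07 m/s = 207.2293 nm/s

207.2293


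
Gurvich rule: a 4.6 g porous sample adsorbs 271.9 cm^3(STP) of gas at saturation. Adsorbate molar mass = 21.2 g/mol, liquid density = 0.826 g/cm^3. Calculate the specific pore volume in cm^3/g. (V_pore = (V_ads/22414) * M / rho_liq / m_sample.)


Moles adsorbed n = V_ads / 22414 = 271.9 / 22414 = 1.213081e-02 mol
Liquid volume V_liq = n * M / rho_liq = 1.213081e-02 * 21.2 / 0.826 = 0.31135 cm^3
Specific pore volume V_pore = V_liq / m_sample = 0.31135 / 4.6
V_pore = 0.0677 cm^3/g

0.0677


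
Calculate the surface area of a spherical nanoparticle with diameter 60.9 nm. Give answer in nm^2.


Radius r = 60.9/2 = 30.45 nm
Surface area SA = 4 * pi * r^2
SA = 4 * pi * (30.45)^2
SA = 11651.57 nm^2

11651.57


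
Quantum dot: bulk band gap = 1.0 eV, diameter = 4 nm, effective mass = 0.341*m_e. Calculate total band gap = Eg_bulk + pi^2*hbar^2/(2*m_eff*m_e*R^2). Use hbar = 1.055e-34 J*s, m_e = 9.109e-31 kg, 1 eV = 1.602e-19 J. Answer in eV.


Radius R = 4/2 nm = 2e-09 m
Confinement energy dE = pi^2 * hbar^2 / (2 * m_eff * m_e * R^2)
dE = pi^2 * (1.055e-34)^2 / (2 * 0.341 * 9.109e-31 * (2e-09)^2) J, divided by 1.602e-19 J/eV
dE = 0.2759 eV
Total band gap = E_g(bulk) + dE = 1.0 + 0.2759 = 1.2759 eV

1.2759


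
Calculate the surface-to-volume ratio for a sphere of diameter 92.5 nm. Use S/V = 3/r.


Radius r = 92.5/2 = 46.25 nm
S/V = 3 / r = 3 / 46.25
S/V = 0.0649 nm^-1

0.0649


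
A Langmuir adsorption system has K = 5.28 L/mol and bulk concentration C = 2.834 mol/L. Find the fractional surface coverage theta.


Langmuir isotherm: theta = K*C / (1 + K*C)
K*C = 5.28 * 2.834 = 14.96352
theta = 14.96352 / (1 + 14.96352) = 14.96352 / 15.96352
theta = 0.9374

0.9374


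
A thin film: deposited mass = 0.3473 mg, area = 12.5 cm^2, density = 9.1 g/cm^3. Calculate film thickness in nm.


Convert: m = 0.3473 mg = 3.4730e-07 kg, A = 12.5 cm^2 = 1.2500e-03 m^2, rho = 9.1 g/cm^3 = 9100 kg/m^3
t = m / (A * rho)
t = 3.4730e-07 / (1.2500e-03 * 9100)
t = 3.0532e-08 m = 30.5 nm

30.5


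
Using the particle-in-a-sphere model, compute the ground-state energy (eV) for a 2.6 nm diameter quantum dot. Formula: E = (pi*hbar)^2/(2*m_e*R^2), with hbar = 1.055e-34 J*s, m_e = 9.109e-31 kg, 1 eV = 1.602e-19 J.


Radius R = 2.6/2 = 1.3 nm = 1.3e-09 m
E = (pi * 1.055e-34)^2 / (2 * 9.109e-31 * (1.3e-09)^2)
E(J) = 3.56794e-20
E = E(J) / 1.602e-19 = 0.2227 eV

0.2227


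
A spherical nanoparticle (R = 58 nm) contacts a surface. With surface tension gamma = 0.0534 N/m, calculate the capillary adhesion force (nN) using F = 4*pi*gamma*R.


Convert radius: R = 58 nm = 5.8e-08 m
F = 4 * pi * gamma * R
F = 4 * pi * 0.0534 * 5.8e-08
F = 3.89206e-08 N = 38.9206 nN

38.9206


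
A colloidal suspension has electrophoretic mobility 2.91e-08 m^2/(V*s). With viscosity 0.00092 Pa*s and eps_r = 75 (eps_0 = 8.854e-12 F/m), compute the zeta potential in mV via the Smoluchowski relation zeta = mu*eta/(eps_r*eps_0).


Smoluchowski equation: zeta = mu * eta / (eps_r * eps_0)
zeta = 2.91e-08 * 0.00092 / (75 * 8.854e-12)
zeta = 0.040316 V = 40.32 mV

40.32


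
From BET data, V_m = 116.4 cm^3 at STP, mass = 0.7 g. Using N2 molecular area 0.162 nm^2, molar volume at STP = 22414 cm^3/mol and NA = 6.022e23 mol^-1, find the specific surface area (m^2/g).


Number of moles in monolayer = V_m / 22414 = 116.4 / 22414 = 0.00519318
Number of molecules = moles * NA = 0.00519318 * 6.022e23
SA = molecules * sigma / mass
SA = (116.4 / 22414) * 6.022e23 * 0.162e-18 / 0.7
SA = 723.8 m^2/g

723.8


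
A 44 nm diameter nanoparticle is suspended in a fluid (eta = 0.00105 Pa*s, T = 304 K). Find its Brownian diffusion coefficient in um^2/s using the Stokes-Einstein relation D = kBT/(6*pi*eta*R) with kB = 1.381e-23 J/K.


Radius R = 44/2 = 22 nm = 2.2e-08 m
D = kB*T / (6*pi*eta*R)
D = 1.381e-23 * 304 / (6 * pi * 0.00105 * 2.2e-08)
D = 9.64171e-12 m^2/s = 9.642 um^2/s

9.642


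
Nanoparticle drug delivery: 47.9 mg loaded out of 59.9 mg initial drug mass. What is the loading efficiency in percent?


Drug loading efficiency = (drug loaded / drug initial) * 100
DLE = 47.9 / 59.9 * 100
DLE = 0.7997 * 100
DLE = 79.97%

79.97


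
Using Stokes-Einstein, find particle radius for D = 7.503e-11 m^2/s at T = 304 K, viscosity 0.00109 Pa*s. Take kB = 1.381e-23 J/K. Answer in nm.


Stokes-Einstein: R = kB*T / (6*pi*eta*D)
R = 1.381e-23 * 304 / (6 * pi * 0.00109 * 7.503e-11)
R = 2.72336e-09 m = 2.72 nm

2.72


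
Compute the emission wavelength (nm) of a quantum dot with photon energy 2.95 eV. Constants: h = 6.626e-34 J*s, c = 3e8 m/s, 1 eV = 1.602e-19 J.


Convert energy: E = 2.95 eV = 2.95 * 1.602e-19 = 4.7259e-19 J
lambda = h*c / E = 6.626e-34 * 3e8 / 4.7259e-19
lambda = 4.20618e-07 m = 420.6 nm

420.6


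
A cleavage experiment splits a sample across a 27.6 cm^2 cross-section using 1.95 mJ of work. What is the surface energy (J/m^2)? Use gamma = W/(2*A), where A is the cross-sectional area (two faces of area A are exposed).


Convert: A = 27.6 cm^2 = 0.00276 m^2, W = 1.95 mJ = 0.00195 J
Cleaving exposes two faces of area A, so total new surface = 2*A and gamma = W / (2*A)
gamma = 0.00195 / (2 * 0.00276)
gamma = 0.353 J/m^2

0.353


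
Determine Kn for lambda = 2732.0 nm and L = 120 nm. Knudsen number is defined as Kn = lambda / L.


Knudsen number Kn = lambda / L
Kn = 2732.0 / 120
Kn = 22.7667

22.7667


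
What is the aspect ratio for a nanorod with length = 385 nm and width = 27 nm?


Aspect ratio AR = length / diameter
AR = 385 / 27
AR = 14.26

14.26


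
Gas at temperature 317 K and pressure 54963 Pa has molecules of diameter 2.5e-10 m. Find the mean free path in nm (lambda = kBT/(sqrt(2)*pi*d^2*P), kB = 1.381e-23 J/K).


Mean free path: lambda = kB*T / (sqrt(2) * pi * d^2 * P)
lambda = 1.381e-23 * 317 / (sqrt(2) * pi * (2.5e-10)^2 * 54963)
lambda = 2.86839e-07 m
lambda = 286.84 nm

286.84


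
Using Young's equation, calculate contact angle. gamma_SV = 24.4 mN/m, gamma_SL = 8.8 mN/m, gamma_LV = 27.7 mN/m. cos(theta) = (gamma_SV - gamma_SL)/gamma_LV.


cos(theta) = (gamma_SV - gamma_SL) / gamma_LV
cos(theta) = (24.4 - 8.8) / 27.7
cos(theta) = 0.563177
theta = arccos(0.563177) = 55.72 degrees

55.72


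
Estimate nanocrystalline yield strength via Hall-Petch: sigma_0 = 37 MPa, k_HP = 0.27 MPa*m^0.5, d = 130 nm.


d = 130 nm = 1.3e-07 m
sqrt(d) = 0.0003605551
Hall-Petch contribution = k / sqrt(d) = 0.27 / 0.0003605551 = 748.8 MPa
sigma = sigma_0 + k/sqrt(d) = 37 + 748.8 = 785.8 MPa

785.8


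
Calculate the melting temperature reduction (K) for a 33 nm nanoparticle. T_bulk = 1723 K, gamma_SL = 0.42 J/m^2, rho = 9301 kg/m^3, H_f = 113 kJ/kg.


Radius R = 33/2 = 16.5 nm = 1.65e-08 m
Convert H_f = 113 kJ/kg = 113000 J/kg
dT = 2 * gamma_SL * T_bulk / (rho * H_f * R)
dT = 2 * 0.42 * 1723 / (9301 * 113000 * 1.65e-08)
dT = 83.5 K

83.5


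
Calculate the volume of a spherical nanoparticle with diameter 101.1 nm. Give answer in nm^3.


Radius r = 101.1/2 = 50.55 nm
Volume V = (4/3) * pi * r^3
V = (4/3) * pi * (50.55)^3
V = 541068.3 nm^3

541068.3


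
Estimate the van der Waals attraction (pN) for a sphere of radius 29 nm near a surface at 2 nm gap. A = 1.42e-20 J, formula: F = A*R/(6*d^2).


Convert to SI: R = 29 nm = 2.9e-08 m, d = 2 nm = 2e-09 m
F = A * R / (6 * d^2)
F = 1.42e-20 * 2.9e-08 / (6 * (2e-09)^2)
F = 1.71583e-11 N = 17.158 pN

17.158


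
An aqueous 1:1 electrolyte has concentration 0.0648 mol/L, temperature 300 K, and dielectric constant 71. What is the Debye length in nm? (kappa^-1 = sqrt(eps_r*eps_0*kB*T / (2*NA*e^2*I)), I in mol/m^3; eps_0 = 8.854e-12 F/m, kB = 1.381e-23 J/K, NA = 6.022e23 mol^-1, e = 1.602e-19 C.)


Ionic strength I = 0.0648 * 1^2 * 1000 = 64.8 mol/m^3
kappa^-1 = sqrt(71 * 8.854e-12 * 1.381e-23 * 300 / (2 * 6.022e23 * (1.602e-19)^2 * 64.8))
kappa^-1 = 1.14 nm

1.14


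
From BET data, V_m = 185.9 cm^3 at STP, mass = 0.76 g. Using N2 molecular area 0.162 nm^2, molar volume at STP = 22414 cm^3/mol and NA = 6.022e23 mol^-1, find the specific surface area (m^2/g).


Number of moles in monolayer = V_m / 22414 = 185.9 / 22414 = 0.00829392
Number of molecules = moles * NA = 0.00829392 * 6.022e23
SA = molecules * sigma / mass
SA = (185.9 / 22414) * 6.022e23 * 0.162e-18 / 0.76
SA = 1064.6 m^2/g

1064.6


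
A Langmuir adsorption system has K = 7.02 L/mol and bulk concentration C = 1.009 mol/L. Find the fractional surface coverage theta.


Langmuir isotherm: theta = K*C / (1 + K*C)
K*C = 7.02 * 1.009 = 7.08318
theta = 7.08318 / (1 + 7.08318) = 7.08318 / 8.08318
theta = 0.8763

0.8763


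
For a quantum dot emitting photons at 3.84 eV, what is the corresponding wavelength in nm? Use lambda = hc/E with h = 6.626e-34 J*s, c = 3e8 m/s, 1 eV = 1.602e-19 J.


Convert energy: E = 3.84 eV = 3.84 * 1.602e-19 = 6.15168e-19 J
lambda = h*c / E = 6.626e-34 * 3e8 / 6.15168e-19
lambda = 3.23131e-07 m = 323.1 nm

323.1


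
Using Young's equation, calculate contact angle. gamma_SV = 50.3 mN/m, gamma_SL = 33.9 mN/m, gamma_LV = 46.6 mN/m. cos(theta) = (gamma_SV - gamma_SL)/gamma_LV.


cos(theta) = (gamma_SV - gamma_SL) / gamma_LV
cos(theta) = (50.3 - 33.9) / 46.6
cos(theta) = 0.351931
theta = arccos(0.351931) = 69.39 degrees

69.39
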